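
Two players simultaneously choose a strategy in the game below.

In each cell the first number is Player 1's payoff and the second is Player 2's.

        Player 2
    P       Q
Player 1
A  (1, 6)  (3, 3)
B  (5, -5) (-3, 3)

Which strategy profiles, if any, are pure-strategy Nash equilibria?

Check each profile: it is a Nash equilibrium iff no player can strictly gain by switching unilaterally.
(A, P): Player 1 can switch to B (1 → 5). Not NE.
(A, Q): Player 2 can switch to P (3 → 6). Not NE.
(B, P): Player 2 can switch to Q (-5 → 3). Not NE.
(B, Q): Player 1 can switch to A (-3 → 3). Not NE.

There is no pure-strategy Nash equilibrium.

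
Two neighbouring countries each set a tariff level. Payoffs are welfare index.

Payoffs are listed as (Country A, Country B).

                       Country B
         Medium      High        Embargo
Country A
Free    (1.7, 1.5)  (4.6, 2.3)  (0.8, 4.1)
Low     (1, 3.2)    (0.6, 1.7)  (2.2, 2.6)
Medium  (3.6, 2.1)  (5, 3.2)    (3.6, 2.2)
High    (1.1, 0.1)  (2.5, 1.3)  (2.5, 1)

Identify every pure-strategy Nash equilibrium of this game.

The unique pure-strategy Nash equilibrium is (Medium, High).

For each strategy profile, look for a profitable unilateral deviation.
(Free, Medium): Country A can switch to Medium (1.7 → 3.6). Not NE.
(Free, High): Country A can switch to Medium (4.6 → 5). Not NE.
(Free, Embargo): Country A can switch to Low (0.8 → 2.2). Not NE.
(Low, Medium): Country A can switch to Free (1 → 1.7). Not NE.
(Low, High): Country A can switch to Free (0.6 → 4.6). Not NE.
(Low, Embargo): Country A can switch to Medium (2.2 → 3.6). Not NE.
(Medium, High): Country A gets 5, best alternative 4.6; Country B gets 3.2, best alternative 2.2. No profitable deviation — NE.
(The remaining 5 profiles each have a profitable deviation by the same check.)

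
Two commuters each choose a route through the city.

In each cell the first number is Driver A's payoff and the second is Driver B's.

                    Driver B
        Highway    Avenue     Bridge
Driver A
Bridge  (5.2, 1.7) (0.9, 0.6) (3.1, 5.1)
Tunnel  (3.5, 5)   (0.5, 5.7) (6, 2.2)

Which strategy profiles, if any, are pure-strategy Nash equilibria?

No pure-strategy Nash equilibrium.

(Bridge, Highway): Driver B can switch to Bridge (1.7 → 5.1). Not NE.
(Bridge, Avenue): Driver B can switch to Highway (0.6 → 1.7). Not NE.
(Bridge, Bridge): Driver A can switch to Tunnel (3.1 → 6). Not NE.
(Tunnel, Highway): Driver A can switch to Bridge (3.5 → 5.2). Not NE.
(Tunnel, Avenue): Driver A can switch to Bridge (0.5 → 0.9). Not NE.
(Tunnel, Bridge): Driver B can switch to Highway (2.2 → 5). Not NE.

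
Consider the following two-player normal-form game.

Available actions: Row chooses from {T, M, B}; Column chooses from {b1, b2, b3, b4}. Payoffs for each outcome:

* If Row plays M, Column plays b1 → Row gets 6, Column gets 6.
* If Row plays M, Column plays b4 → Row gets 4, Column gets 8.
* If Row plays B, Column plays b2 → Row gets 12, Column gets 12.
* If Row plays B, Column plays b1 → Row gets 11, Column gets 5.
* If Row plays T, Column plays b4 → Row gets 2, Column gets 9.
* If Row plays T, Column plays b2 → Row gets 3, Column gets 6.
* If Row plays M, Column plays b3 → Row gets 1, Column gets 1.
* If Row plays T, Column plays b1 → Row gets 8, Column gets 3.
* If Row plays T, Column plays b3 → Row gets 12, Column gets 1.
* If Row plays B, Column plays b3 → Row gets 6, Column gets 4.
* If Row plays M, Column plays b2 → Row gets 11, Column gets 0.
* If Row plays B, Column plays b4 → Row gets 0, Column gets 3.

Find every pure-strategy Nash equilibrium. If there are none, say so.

The pure Nash equilibria are (M, b4); (B, b2).

(T, b1): Row can switch to B (8 → 11). Not NE.
(T, b2): Row can switch to M (3 → 11). Not NE.
(T, b3): Column can switch to b1 (1 → 3). Not NE.
(T, b4): Row can switch to M (2 → 4). Not NE.
(M, b1): Row can switch to T (6 → 8). Not NE.
(M, b2): Row can switch to B (11 → 12). Not NE.
(M, b3): Row can switch to T (1 → 12). Not NE.
(M, b4): Row gets 4, best alternative 2; Column gets 8, best alternative 6. No profitable deviation — NE.
(B, b1): Column can switch to b2 (5 → 12). Not NE.
(B, b2): Row gets 12, best alternative 11; Column gets 12, best alternative 5. No profitable deviation — NE.
(B, b3): Row can switch to T (6 → 12). Not NE.
(B, b4): Row can switch to T (0 → 2). Not NE.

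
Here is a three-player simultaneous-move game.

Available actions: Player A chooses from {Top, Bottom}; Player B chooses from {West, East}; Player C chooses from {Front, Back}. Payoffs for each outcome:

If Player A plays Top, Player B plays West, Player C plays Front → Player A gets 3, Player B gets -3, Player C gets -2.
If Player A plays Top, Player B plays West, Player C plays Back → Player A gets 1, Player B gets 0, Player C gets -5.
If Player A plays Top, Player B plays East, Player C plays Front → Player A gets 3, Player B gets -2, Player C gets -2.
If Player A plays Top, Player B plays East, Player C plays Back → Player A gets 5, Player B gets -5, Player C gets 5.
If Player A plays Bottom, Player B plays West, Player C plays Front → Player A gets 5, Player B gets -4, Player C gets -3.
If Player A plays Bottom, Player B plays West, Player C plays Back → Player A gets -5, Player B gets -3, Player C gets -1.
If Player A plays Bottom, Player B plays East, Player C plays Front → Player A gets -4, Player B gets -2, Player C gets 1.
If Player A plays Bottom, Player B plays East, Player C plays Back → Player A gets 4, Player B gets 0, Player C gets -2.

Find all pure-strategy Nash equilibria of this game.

There is no pure-strategy Nash equilibrium.

For each player, find the best response to each opponent profile; mutual best responses are the pure NE.
Player A against (West, Front): payoffs 3, 5 → best response Bottom.
Player A against (West, Back): payoffs 1, -5 → best response Top.
Player A against (East, Front): payoffs 3, -4 → best response Top.
Player A against (East, Back): payoffs 5, 4 → best response Top.
Player B against (Top, Front): payoffs -3, -2 → best response East.
Player B against (Top, Back): payoffs 0, -5 → best response West.
Player B against (Bottom, Front): payoffs -4, -2 → best response East.
Player B against (Bottom, Back): payoffs -3, 0 → best response East.
Player C against (Top, West): payoffs -2, -5 → best response Front.
Player C against (Top, East): payoffs -2, 5 → best response Back.
Player C against (Bottom, West): payoffs -3, -1 → best response Back.
Player C against (Bottom, East): payoffs 1, -2 → best response Front.
No profile is a mutual best response for all players.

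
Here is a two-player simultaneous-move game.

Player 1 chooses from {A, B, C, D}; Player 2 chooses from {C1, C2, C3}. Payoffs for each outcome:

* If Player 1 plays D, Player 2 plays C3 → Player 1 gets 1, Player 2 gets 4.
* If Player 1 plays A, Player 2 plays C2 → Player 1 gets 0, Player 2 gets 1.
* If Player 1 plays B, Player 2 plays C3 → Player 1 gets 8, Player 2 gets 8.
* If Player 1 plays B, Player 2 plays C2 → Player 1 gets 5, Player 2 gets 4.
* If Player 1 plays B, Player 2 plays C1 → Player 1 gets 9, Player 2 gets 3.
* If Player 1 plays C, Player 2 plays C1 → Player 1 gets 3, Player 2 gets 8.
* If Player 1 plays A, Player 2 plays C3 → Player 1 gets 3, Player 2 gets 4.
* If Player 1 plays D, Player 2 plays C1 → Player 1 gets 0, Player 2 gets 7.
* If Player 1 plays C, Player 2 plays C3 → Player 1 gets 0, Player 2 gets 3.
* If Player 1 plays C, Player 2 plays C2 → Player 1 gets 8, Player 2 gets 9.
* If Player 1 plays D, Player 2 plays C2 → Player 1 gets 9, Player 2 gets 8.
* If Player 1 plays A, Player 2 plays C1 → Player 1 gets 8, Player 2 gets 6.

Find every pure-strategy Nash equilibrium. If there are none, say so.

For each strategy profile, look for a profitable unilateral deviation.
(A, C1): Player 1 can switch to B (8 → 9). Not NE.
(A, C2): Player 1 can switch to B (0 → 5). Not NE.
(A, C3): Player 1 can switch to B (3 → 8). Not NE.
(B, C1): Player 2 can switch to C2 (3 → 4). Not NE.
(B, C2): Player 1 can switch to C (5 → 8). Not NE.
(B, C3): Player 1 gets 8, best alternative 3; Player 2 gets 8, best alternative 4. No profitable deviation — NE.
(C, C1): Player 1 can switch to A (3 → 8). Not NE.
(D, C2): Player 1 gets 9, best alternative 8; Player 2 gets 8, best alternative 7. No profitable deviation — NE.
(The remaining 4 profiles each have a profitable deviation by the same check.)

(B, C3) and (D, C2)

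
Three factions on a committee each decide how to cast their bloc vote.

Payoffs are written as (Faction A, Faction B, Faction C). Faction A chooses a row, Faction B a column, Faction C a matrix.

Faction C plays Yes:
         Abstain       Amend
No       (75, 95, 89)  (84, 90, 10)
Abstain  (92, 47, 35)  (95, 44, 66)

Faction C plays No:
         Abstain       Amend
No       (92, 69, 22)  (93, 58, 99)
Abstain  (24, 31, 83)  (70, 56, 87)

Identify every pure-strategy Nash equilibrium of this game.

Faction A against (Abstain, Yes): payoffs 75, 92 → best response Abstain.
Faction A against (Abstain, No): payoffs 92, 24 → best response No.
Faction A against (Amend, Yes): payoffs 84, 95 → best response Abstain.
Faction A against (Amend, No): payoffs 93, 70 → best response No.
Faction B against (No, Yes): payoffs 95, 90 → best response Abstain.
Faction B against (No, No): payoffs 69, 58 → best response Abstain.
Faction B against (Abstain, Yes): payoffs 47, 44 → best response Abstain.
Faction B against (Abstain, No): payoffs 31, 56 → best response Amend.
Faction C against (No, Abstain): payoffs 89, 22 → best response Yes.
Faction C against (No, Amend): payoffs 10, 99 → best response No.
Faction C against (Abstain, Abstain): payoffs 35, 83 → best response No.
Faction C against (Abstain, Amend): payoffs 66, 87 → best response No.
No profile is a mutual best response for all players.

No pure-strategy Nash equilibrium.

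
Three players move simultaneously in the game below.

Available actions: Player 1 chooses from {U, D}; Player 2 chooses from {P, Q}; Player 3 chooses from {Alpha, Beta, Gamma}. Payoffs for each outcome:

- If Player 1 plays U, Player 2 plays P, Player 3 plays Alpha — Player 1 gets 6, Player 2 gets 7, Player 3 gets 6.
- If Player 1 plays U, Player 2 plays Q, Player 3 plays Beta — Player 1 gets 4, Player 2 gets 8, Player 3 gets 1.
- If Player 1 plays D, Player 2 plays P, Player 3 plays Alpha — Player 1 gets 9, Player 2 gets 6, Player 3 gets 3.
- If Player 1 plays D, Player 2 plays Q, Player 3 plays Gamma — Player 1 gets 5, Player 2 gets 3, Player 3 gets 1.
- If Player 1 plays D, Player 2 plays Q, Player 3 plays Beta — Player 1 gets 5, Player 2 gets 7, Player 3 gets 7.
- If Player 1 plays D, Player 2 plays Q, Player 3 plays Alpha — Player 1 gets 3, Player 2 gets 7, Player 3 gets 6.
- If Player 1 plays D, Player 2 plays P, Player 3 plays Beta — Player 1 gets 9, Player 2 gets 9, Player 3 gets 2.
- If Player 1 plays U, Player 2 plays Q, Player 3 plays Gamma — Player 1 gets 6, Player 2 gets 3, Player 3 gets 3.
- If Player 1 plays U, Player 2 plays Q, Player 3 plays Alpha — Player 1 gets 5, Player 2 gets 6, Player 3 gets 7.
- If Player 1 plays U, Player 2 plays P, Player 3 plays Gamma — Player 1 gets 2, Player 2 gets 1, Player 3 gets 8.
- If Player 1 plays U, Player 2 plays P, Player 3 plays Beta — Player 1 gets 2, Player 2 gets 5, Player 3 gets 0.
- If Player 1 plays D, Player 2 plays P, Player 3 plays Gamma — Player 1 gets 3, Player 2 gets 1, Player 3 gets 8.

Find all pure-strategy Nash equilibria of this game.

Player 1 against (P, Alpha): payoffs 6, 9 → best response D.
Player 1 against (P, Beta): payoffs 2, 9 → best response D.
Player 1 against (P, Gamma): payoffs 2, 3 → best response D.
Player 1 against (Q, Alpha): payoffs 5, 3 → best response U.
Player 1 against (Q, Beta): payoffs 4, 5 → best response D.
Player 1 against (Q, Gamma): payoffs 6, 5 → best response U.
Player 2 against (U, Alpha): payoffs 7, 6 → best response P.
Player 2 against (U, Beta): payoffs 5, 8 → best response Q.
Player 2 against (U, Gamma): payoffs 1, 3 → best response Q.
Player 2 against (D, Alpha): payoffs 6, 7 → best response Q.
Player 2 against (D, Beta): payoffs 9, 7 → best response P.
Player 2 against (D, Gamma): payoffs 1, 3 → best response Q.
Player 3 against (U, P): payoffs 6, 0, 8 → best response Gamma.
Player 3 against (U, Q): payoffs 7, 1, 3 → best response Alpha.
Player 3 against (D, P): payoffs 3, 2, 8 → best response Gamma.
Player 3 against (D, Q): payoffs 6, 7, 1 → best response Beta.
No profile is a mutual best response for all players.

No pure-strategy Nash equilibrium.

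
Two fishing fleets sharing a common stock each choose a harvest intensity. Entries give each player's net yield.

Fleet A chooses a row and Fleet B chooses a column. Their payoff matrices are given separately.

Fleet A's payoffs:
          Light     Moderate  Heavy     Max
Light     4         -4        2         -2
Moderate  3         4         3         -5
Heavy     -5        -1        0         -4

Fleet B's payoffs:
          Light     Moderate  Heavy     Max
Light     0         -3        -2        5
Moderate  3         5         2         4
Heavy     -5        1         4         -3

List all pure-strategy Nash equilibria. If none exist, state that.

(Light, Light): Fleet B can switch to Max (0 → 5). Not NE.
(Light, Moderate): Fleet A can switch to Moderate (-4 → 4). Not NE.
(Light, Heavy): Fleet A can switch to Moderate (2 → 3). Not NE.
(Light, Max): Fleet A gets -2, best alternative -4; Fleet B gets 5, best alternative 0. No profitable deviation — NE.
(Moderate, Light): Fleet A can switch to Light (3 → 4). Not NE.
(Moderate, Moderate): Fleet A gets 4, best alternative -1; Fleet B gets 5, best alternative 4. No profitable deviation — NE.
(Moderate, Heavy): Fleet B can switch to Light (2 → 3). Not NE.
(Moderate, Max): Fleet A can switch to Light (-5 → -2). Not NE.
(Heavy, Light): Fleet A can switch to Light (-5 → 4). Not NE.
(Heavy, Moderate): Fleet A can switch to Moderate (-1 → 4). Not NE.
(The remaining 2 profiles each have a profitable deviation by the same check.)

Pure-strategy Nash equilibria: (Light, Max) and (Moderate, Moderate)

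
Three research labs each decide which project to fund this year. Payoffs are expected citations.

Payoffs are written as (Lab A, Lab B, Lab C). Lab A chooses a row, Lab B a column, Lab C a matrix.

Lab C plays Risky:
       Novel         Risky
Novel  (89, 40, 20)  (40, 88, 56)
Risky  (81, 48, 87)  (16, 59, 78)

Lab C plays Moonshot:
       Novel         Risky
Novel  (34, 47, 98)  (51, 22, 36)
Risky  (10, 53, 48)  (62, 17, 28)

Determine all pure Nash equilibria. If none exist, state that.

The pure Nash equilibria are (Novel, Novel, Moonshot); (Novel, Risky, Risky).

Lab A against (Novel, Risky): payoffs 89, 81 → best response Novel.
Lab A against (Novel, Moonshot): payoffs 34, 10 → best response Novel.
Lab A against (Risky, Risky): payoffs 40, 16 → best response Novel.
Lab A against (Risky, Moonshot): payoffs 51, 62 → best response Risky.
Lab B against (Novel, Risky): payoffs 40, 88 → best response Risky.
Lab B against (Novel, Moonshot): payoffs 47, 22 → best response Novel.
Lab B against (Risky, Risky): payoffs 48, 59 → best response Risky.
Lab B against (Risky, Moonshot): payoffs 53, 17 → best response Novel.
Lab C against (Novel, Novel): payoffs 20, 98 → best response Moonshot.
Lab C against (Novel, Risky): payoffs 56, 36 → best response Risky.
Lab C against (Risky, Novel): payoffs 87, 48 → best response Risky.
Lab C against (Risky, Risky): payoffs 78, 28 → best response Risky.
Mutual best responses: (Novel, Novel, Moonshot); (Novel, Risky, Risky).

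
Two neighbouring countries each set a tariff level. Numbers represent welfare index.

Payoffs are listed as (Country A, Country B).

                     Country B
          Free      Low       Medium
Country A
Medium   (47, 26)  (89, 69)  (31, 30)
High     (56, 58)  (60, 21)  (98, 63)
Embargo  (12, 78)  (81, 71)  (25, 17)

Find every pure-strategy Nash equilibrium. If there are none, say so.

(Medium, Free): Country A can switch to High (47 → 56). Not NE.
(Medium, Low): Country A gets 89, best alternative 81; Country B gets 69, best alternative 30. No profitable deviation — NE.
(Medium, Medium): Country A can switch to High (31 → 98). Not NE.
(High, Free): Country B can switch to Medium (58 → 63). Not NE.
(High, Low): Country A can switch to Medium (60 → 89). Not NE.
(High, Medium): Country A gets 98, best alternative 31; Country B gets 63, best alternative 58. No profitable deviation — NE.
(Embargo, Free): Country A can switch to Medium (12 → 47). Not NE.
(Embargo, Low): Country A can switch to Medium (81 → 89). Not NE.
(Embargo, Medium): Country A can switch to Medium (25 → 31). Not NE.

(Medium, Low) and (High, Medium)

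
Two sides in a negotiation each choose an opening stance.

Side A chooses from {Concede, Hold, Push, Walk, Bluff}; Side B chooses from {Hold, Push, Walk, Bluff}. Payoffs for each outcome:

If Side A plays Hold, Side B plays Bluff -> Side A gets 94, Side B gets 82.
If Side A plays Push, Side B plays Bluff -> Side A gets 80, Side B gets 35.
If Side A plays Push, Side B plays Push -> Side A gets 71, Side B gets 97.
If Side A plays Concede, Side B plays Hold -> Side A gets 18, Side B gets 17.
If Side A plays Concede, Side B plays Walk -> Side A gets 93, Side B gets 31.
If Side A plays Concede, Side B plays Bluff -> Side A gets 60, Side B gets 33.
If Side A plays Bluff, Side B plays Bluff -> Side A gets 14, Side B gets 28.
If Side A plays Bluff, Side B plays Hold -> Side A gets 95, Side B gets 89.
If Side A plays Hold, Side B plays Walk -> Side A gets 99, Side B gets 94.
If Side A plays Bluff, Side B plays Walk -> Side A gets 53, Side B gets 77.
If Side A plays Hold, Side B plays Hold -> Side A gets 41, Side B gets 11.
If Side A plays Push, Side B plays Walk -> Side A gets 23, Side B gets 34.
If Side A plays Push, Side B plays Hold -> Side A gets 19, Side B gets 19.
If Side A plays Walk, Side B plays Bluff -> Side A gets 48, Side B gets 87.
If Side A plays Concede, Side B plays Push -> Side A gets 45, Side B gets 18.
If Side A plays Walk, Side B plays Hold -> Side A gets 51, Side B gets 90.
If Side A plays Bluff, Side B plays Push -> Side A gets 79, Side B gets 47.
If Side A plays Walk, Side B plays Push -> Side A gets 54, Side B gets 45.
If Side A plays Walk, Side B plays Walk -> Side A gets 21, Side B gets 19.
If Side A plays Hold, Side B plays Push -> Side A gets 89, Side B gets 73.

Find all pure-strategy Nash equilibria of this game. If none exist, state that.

(Hold, Walk) and (Bluff, Hold)

Side A against Hold: payoffs 18, 41, 19, 51, 95 → best response Bluff.
Side A against Push: payoffs 45, 89, 71, 54, 79 → best response Hold.
Side A against Walk: payoffs 93, 99, 23, 21, 53 → best response Hold.
Side A against Bluff: payoffs 60, 94, 80, 48, 14 → best response Hold.
Side B against Concede: payoffs 17, 18, 31, 33 → best response Bluff.
Side B against Hold: payoffs 11, 73, 94, 82 → best response Walk.
Side B against Push: payoffs 19, 97, 34, 35 → best response Push.
Side B against Walk: payoffs 90, 45, 19, 87 → best response Hold.
Side B against Bluff: payoffs 89, 47, 77, 28 → best response Hold.
Mutual best responses: (Hold, Walk); (Bluff, Hold).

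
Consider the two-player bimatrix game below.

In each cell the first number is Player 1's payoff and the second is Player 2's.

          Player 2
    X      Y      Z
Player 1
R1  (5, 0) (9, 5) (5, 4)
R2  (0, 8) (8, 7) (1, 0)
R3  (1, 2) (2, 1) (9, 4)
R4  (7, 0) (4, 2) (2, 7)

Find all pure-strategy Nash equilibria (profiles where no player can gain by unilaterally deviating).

Player 1 against X: payoffs 5, 0, 1, 7 → best response R4.
Player 1 against Y: payoffs 9, 8, 2, 4 → best response R1.
Player 1 against Z: payoffs 5, 1, 9, 2 → best response R3.
Player 2 against R1: payoffs 0, 5, 4 → best response Y.
Player 2 against R2: payoffs 8, 7, 0 → best response X.
Player 2 against R3: payoffs 2, 1, 4 → best response Z.
Player 2 against R4: payoffs 0, 2, 7 → best response Z.
Mutual best responses: (R1, Y); (R3, Z).

Pure-strategy Nash equilibria: (R1, Y), (R3, Z)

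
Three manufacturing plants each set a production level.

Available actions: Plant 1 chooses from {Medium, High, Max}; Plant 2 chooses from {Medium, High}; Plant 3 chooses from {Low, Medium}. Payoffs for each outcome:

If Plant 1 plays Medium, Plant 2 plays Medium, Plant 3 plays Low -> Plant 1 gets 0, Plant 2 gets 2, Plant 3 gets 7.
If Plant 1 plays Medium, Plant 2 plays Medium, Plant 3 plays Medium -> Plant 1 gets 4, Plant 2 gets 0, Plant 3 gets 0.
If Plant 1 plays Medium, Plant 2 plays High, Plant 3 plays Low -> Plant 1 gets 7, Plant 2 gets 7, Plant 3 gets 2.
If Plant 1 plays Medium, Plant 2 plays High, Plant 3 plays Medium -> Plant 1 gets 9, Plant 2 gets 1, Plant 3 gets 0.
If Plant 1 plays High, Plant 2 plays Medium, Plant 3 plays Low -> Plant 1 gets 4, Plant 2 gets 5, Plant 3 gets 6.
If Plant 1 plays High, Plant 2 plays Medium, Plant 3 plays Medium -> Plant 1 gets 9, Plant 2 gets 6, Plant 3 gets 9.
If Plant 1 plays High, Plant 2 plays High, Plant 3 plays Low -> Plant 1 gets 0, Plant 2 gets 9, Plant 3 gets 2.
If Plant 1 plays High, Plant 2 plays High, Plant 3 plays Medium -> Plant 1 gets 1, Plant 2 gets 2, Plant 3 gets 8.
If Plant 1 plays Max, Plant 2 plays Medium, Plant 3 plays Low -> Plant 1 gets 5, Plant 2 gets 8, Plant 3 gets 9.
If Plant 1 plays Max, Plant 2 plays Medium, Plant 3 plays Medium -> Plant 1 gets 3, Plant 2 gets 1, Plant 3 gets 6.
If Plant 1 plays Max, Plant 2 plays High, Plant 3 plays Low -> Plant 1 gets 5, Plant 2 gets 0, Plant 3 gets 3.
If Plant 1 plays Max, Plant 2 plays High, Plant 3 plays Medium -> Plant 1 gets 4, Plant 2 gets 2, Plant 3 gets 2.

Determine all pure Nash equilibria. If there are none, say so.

Mark each player's best response to every combination of opponents' strategies; a profile where every player is best-responding is a pure Nash equilibrium.
Plant 1 against (Medium, Low): payoffs 0, 4, 5 → best response Max.
Plant 1 against (Medium, Medium): payoffs 4, 9, 3 → best response High.
Plant 1 against (High, Low): payoffs 7, 0, 5 → best response Medium.
Plant 1 against (High, Medium): payoffs 9, 1, 4 → best response Medium.
Plant 2 against (Medium, Low): payoffs 2, 7 → best response High.
Plant 2 against (Medium, Medium): payoffs 0, 1 → best response High.
Plant 2 against (High, Low): payoffs 5, 9 → best response High.
Plant 2 against (High, Medium): payoffs 6, 2 → best response Medium.
Plant 2 against (Max, Low): payoffs 8, 0 → best response Medium.
Plant 2 against (Max, Medium): payoffs 1, 2 → best response High.
Plant 3 against (Medium, Medium): payoffs 7, 0 → best response Low.
Plant 3 against (Medium, High): payoffs 2, 0 → best response Low.
Plant 3 against (High, Medium): payoffs 6, 9 → best response Medium.
Plant 3 against (High, High): payoffs 2, 8 → best response Medium.
Plant 3 against (Max, Medium): payoffs 9, 6 → best response Low.
Plant 3 against (Max, High): payoffs 3, 2 → best response Low.
Mutual best responses: (Medium, High, Low); (High, Medium, Medium); (Max, Medium, Low).

The pure Nash equilibria are (Medium, High, Low) and (High, Medium, Medium) and (Max, Medium, Low).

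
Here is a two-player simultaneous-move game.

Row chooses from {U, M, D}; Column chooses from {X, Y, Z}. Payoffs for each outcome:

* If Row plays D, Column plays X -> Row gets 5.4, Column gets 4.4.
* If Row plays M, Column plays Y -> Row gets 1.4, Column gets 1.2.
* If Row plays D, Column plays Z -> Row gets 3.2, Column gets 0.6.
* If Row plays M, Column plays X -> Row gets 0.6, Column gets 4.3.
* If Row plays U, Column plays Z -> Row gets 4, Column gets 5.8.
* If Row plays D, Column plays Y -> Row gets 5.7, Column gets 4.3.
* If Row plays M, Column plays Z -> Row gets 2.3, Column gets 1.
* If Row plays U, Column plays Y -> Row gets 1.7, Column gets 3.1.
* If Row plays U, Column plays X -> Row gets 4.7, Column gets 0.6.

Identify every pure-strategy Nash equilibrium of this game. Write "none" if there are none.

For each player, find the best response to each opponent profile; mutual best responses are the pure NE.
Row against X: payoffs 4.7, 0.6, 5.4 → best response D.
Row against Y: payoffs 1.7, 1.4, 5.7 → best response D.
Row against Z: payoffs 4, 2.3, 3.2 → best response U.
Column against U: payoffs 0.6, 3.1, 5.8 → best response Z.
Column against M: payoffs 4.3, 1.2, 1 → best response X.
Column against D: payoffs 4.4, 4.3, 0.6 → best response X.
Mutual best responses: (U, Z); (D, X).

(U, Z) and (D, X)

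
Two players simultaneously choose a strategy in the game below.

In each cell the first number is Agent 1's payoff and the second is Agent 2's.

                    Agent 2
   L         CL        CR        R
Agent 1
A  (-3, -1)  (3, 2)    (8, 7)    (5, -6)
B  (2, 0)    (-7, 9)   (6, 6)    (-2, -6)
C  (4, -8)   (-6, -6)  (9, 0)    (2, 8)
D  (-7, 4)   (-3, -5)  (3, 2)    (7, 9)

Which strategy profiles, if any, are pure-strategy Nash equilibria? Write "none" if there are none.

Pure NE: (D, R)

Agent 1 against L: payoffs -3, 2, 4, -7 → best response C.
Agent 1 against CL: payoffs 3, -7, -6, -3 → best response A.
Agent 1 against CR: payoffs 8, 6, 9, 3 → best response C.
Agent 1 against R: payoffs 5, -2, 2, 7 → best response D.
Agent 2 against A: payoffs -1, 2, 7, -6 → best response CR.
Agent 2 against B: payoffs 0, 9, 6, -6 → best response CL.
Agent 2 against C: payoffs -8, -6, 0, 8 → best response R.
Agent 2 against D: payoffs 4, -5, 2, 9 → best response R.
Mutual best responses: (D, R).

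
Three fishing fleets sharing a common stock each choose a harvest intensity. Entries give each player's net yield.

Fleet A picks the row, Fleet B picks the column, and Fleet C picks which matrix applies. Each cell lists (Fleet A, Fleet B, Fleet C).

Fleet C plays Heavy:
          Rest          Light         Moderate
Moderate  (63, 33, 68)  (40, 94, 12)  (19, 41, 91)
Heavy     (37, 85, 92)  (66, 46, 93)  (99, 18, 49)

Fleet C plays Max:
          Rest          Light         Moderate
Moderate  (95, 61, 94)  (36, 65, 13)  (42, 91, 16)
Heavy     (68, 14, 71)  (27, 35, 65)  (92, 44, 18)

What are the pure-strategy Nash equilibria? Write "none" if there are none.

No pure-strategy Nash equilibrium.

(Moderate, Rest, Heavy): Fleet B can switch to Light (33 → 94). Not NE.
(Moderate, Rest, Max): Fleet B can switch to Light (61 → 65). Not NE.
(Moderate, Light, Heavy): Fleet A can switch to Heavy (40 → 66). Not NE.
(Moderate, Light, Max): Fleet B can switch to Moderate (65 → 91). Not NE.
(Moderate, Moderate, Heavy): Fleet A can switch to Heavy (19 → 99). Not NE.
(Moderate, Moderate, Max): Fleet A can switch to Heavy (42 → 92). Not NE.
(Heavy, Rest, Heavy): Fleet A can switch to Moderate (37 → 63). Not NE.
(Heavy, Rest, Max): Fleet A can switch to Moderate (68 → 95). Not NE.
(Heavy, Light, Heavy): Fleet B can switch to Rest (46 → 85). Not NE.
(Heavy, Light, Max): Fleet A can switch to Moderate (27 → 36). Not NE.
(The remaining 2 profiles each have a profitable deviation by the same check.)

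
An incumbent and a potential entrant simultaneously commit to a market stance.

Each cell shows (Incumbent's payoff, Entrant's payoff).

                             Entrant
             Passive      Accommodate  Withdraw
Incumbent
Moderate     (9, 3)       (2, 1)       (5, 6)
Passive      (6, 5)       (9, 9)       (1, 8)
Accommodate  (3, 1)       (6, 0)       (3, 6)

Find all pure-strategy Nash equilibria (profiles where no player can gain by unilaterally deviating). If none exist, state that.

Incumbent against Passive: payoffs 9, 6, 3 → best response Moderate.
Incumbent against Accommodate: payoffs 2, 9, 6 → best response Passive.
Incumbent against Withdraw: payoffs 5, 1, 3 → best response Moderate.
Entrant against Moderate: payoffs 3, 1, 6 → best response Withdraw.
Entrant against Passive: payoffs 5, 9, 8 → best response Accommodate.
Entrant against Accommodate: payoffs 1, 0, 6 → best response Withdraw.
Mutual best responses: (Moderate, Withdraw); (Passive, Accommodate).

Pure-strategy Nash equilibria: (Moderate, Withdraw), (Passive, Accommodate)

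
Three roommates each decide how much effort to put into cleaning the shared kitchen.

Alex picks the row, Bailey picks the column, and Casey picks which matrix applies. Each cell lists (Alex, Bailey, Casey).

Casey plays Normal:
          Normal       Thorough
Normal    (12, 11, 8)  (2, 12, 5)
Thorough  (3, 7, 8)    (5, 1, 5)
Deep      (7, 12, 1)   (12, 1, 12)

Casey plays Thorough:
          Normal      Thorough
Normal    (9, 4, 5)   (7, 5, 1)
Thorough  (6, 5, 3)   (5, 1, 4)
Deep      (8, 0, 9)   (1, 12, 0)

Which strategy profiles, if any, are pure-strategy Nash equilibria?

(Normal, Normal, Normal): Bailey can switch to Thorough (11 → 12). Not NE.
(Normal, Normal, Thorough): Bailey can switch to Thorough (4 → 5). Not NE.
(Normal, Thorough, Normal): Alex can switch to Thorough (2 → 5). Not NE.
(Normal, Thorough, Thorough): Casey can switch to Normal (1 → 5). Not NE.
(Thorough, Normal, Normal): Alex can switch to Normal (3 → 12). Not NE.
(Thorough, Normal, Thorough): Alex can switch to Normal (6 → 9). Not NE.
(Thorough, Thorough, Normal): Alex can switch to Deep (5 → 12). Not NE.
(Thorough, Thorough, Thorough): Alex can switch to Normal (5 → 7). Not NE.
(Deep, Normal, Normal): Alex can switch to Normal (7 → 12). Not NE.
(Deep, Normal, Thorough): Alex can switch to Normal (8 → 9). Not NE.
(The remaining 2 profiles each have a profitable deviation by the same check.)

No pure-strategy Nash equilibrium.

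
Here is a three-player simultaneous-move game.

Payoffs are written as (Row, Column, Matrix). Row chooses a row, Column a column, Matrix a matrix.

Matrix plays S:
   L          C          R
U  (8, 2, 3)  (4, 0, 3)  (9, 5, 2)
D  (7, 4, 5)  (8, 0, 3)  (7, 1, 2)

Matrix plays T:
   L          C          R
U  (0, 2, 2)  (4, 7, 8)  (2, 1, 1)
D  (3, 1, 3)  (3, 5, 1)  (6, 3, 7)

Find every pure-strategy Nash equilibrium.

The pure Nash equilibria are (U, C, T); (U, R, S).

Check each profile: it is a Nash equilibrium iff no player can strictly gain by switching unilaterally.
(U, L, S): Column can switch to R (2 → 5). Not NE.
(U, L, T): Row can switch to D (0 → 3). Not NE.
(U, C, S): Row can switch to D (4 → 8). Not NE.
(U, C, T): Row gets 4, best alternative 3; Column gets 7, best alternative 2; Matrix gets 8, best alternative 3. No profitable deviation — NE.
(U, R, S): Row gets 9, best alternative 7; Column gets 5, best alternative 2; Matrix gets 2, best alternative 1. No profitable deviation — NE.
(U, R, T): Row can switch to D (2 → 6). Not NE.
(D, L, S): Row can switch to U (7 → 8). Not NE.
(D, L, T): Column can switch to C (1 → 5). Not NE.
(D, C, S): Column can switch to L (0 → 4). Not NE.
(D, C, T): Row can switch to U (3 → 4). Not NE.
(D, R, S): Row can switch to U (7 → 9). Not NE.
(D, R, T): Column can switch to C (3 → 5). Not NE.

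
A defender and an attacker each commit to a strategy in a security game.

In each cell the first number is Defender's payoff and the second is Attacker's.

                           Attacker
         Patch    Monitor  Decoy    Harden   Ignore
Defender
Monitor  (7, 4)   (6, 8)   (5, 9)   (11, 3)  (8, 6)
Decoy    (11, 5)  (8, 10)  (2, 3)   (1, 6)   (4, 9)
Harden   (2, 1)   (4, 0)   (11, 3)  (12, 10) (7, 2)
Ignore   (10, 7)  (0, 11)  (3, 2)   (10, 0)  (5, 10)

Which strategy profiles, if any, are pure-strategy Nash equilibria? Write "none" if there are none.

(Monitor, Patch): Defender can switch to Decoy (7 → 11). Not NE.
(Monitor, Monitor): Defender can switch to Decoy (6 → 8). Not NE.
(Monitor, Decoy): Defender can switch to Harden (5 → 11). Not NE.
(Monitor, Harden): Defender can switch to Harden (11 → 12). Not NE.
(Monitor, Ignore): Attacker can switch to Monitor (6 → 8). Not NE.
(Decoy, Patch): Attacker can switch to Monitor (5 → 10). Not NE.
(Decoy, Monitor): Defender gets 8, best alternative 6; Attacker gets 10, best alternative 9. No profitable deviation — NE.
(Decoy, Decoy): Defender can switch to Monitor (2 → 5). Not NE.
(Decoy, Harden): Defender can switch to Monitor (1 → 11). Not NE.
(Decoy, Ignore): Defender can switch to Monitor (4 → 8). Not NE.
(Harden, Patch): Defender can switch to Monitor (2 → 7). Not NE.
(Harden, Harden): Defender gets 12, best alternative 11; Attacker gets 10, best alternative 3. No profitable deviation — NE.
(The remaining 8 profiles each have a profitable deviation by the same check.)

The pure Nash equilibria are (Decoy, Monitor), (Harden, Harden).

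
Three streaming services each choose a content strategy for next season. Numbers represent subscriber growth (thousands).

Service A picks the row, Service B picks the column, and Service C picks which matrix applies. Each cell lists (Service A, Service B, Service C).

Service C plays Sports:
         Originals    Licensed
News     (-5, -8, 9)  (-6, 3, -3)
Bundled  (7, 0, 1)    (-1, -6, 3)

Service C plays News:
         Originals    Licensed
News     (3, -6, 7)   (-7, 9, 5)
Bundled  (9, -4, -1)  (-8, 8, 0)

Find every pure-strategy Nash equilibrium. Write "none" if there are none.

Pure-strategy Nash equilibria: (News, Licensed, News); (Bundled, Originals, Sports)

Service A against (Originals, Sports): payoffs -5, 7 → best response Bundled.
Service A against (Originals, News): payoffs 3, 9 → best response Bundled.
Service A against (Licensed, Sports): payoffs -6, -1 → best response Bundled.
Service A against (Licensed, News): payoffs -7, -8 → best response News.
Service B against (News, Sports): payoffs -8, 3 → best response Licensed.
Service B against (News, News): payoffs -6, 9 → best response Licensed.
Service B against (Bundled, Sports): payoffs 0, -6 → best response Originals.
Service B against (Bundled, News): payoffs -4, 8 → best response Licensed.
Service C against (News, Originals): payoffs 9, 7 → best response Sports.
Service C against (News, Licensed): payoffs -3, 5 → best response News.
Service C against (Bundled, Originals): payoffs 1, -1 → best response Sports.
Service C against (Bundled, Licensed): payoffs 3, 0 → best response Sports.
Mutual best responses: (News, Licensed, News); (Bundled, Originals, Sports).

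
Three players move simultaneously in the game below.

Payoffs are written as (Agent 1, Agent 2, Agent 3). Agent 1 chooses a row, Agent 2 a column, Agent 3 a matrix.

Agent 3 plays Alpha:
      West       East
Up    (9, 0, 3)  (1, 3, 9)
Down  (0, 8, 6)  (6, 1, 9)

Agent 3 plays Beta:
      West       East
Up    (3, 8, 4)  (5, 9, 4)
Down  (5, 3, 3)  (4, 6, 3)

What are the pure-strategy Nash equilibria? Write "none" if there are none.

This game has no pure Nash equilibrium.

(Up, West, Alpha): Agent 2 can switch to East (0 → 3). Not NE.
(Up, West, Beta): Agent 1 can switch to Down (3 → 5). Not NE.
(Up, East, Alpha): Agent 1 can switch to Down (1 → 6). Not NE.
(Up, East, Beta): Agent 3 can switch to Alpha (4 → 9). Not NE.
(Down, West, Alpha): Agent 1 can switch to Up (0 → 9). Not NE.
(Down, West, Beta): Agent 2 can switch to East (3 → 6). Not NE.
(The remaining 2 profiles each have a profitable deviation by the same check.)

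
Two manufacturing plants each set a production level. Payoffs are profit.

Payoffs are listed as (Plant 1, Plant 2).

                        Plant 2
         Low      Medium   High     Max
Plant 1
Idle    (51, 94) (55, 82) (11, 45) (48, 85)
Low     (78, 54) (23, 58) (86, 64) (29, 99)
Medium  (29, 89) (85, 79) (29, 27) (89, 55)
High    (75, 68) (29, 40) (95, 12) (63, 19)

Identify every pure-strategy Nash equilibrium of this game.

none

For each player, find the best response to each opponent profile; mutual best responses are the pure NE.
Plant 1 against Low: payoffs 51, 78, 29, 75 → best response Low.
Plant 1 against Medium: payoffs 55, 23, 85, 29 → best response Medium.
Plant 1 against High: payoffs 11, 86, 29, 95 → best response High.
Plant 1 against Max: payoffs 48, 29, 89, 63 → best response Medium.
Plant 2 against Idle: payoffs 94, 82, 45, 85 → best response Low.
Plant 2 against Low: payoffs 54, 58, 64, 99 → best response Max.
Plant 2 against Medium: payoffs 89, 79, 27, 55 → best response Low.
Plant 2 against High: payoffs 68, 40, 12, 19 → best response Low.
No profile is a mutual best response for all players.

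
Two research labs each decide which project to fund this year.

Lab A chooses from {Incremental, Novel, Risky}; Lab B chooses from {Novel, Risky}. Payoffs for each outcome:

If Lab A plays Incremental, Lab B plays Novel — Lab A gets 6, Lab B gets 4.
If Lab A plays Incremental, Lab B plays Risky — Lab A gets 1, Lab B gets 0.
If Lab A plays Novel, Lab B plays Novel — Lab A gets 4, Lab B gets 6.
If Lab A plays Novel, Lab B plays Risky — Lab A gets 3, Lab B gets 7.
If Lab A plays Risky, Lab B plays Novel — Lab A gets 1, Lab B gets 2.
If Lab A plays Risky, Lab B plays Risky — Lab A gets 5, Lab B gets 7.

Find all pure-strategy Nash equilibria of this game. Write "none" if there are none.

Lab A against Novel: payoffs 6, 4, 1 → best response Incremental.
Lab A against Risky: payoffs 1, 3, 5 → best response Risky.
Lab B against Incremental: payoffs 4, 0 → best response Novel.
Lab B against Novel: payoffs 6, 7 → best response Risky.
Lab B against Risky: payoffs 2, 7 → best response Risky.
Mutual best responses: (Incremental, Novel); (Risky, Risky).

Pure-strategy Nash equilibria: (Incremental, Novel), (Risky, Risky)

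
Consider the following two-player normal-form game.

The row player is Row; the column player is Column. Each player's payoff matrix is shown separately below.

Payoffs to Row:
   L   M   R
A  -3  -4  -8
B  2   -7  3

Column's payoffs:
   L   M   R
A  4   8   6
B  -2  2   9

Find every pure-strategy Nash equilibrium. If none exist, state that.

Row against L: payoffs -3, 2 → best response B.
Row against M: payoffs -4, -7 → best response A.
Row against R: payoffs -8, 3 → best response B.
Column against A: payoffs 4, 8, 6 → best response M.
Column against B: payoffs -2, 2, 9 → best response R.
Mutual best responses: (A, M); (B, R).

Pure-strategy Nash equilibria: (A, M) and (B, R)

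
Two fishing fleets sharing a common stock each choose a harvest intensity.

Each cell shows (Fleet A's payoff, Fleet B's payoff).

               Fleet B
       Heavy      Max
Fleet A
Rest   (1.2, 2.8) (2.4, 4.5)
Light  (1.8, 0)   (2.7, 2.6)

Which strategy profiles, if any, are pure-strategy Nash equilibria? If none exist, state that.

(Rest, Heavy): Fleet A can switch to Light (1.2 → 1.8). Not NE.
(Rest, Max): Fleet A can switch to Light (2.4 → 2.7). Not NE.
(Light, Heavy): Fleet B can switch to Max (0 → 2.6). Not NE.
(Light, Max): Fleet A gets 2.7, best alternative 2.4; Fleet B gets 2.6, best alternative 0. No profitable deviation — NE.

The unique pure-strategy Nash equilibrium is (Light, Max).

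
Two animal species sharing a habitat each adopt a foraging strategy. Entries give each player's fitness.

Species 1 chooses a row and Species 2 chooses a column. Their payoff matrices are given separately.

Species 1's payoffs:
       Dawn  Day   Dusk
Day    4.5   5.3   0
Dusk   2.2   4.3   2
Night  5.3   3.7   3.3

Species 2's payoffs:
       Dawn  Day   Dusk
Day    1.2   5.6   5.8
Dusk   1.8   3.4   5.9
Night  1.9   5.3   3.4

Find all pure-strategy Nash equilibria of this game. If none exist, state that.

none

Species 1 against Dawn: payoffs 4.5, 2.2, 5.3 → best response Night.
Species 1 against Day: payoffs 5.3, 4.3, 3.7 → best response Day.
Species 1 against Dusk: payoffs 0, 2, 3.3 → best response Night.
Species 2 against Day: payoffs 1.2, 5.6, 5.8 → best response Dusk.
Species 2 against Dusk: payoffs 1.8, 3.4, 5.9 → best response Dusk.
Species 2 against Night: payoffs 1.9, 5.3, 3.4 → best response Day.
No profile is a mutual best response for all players.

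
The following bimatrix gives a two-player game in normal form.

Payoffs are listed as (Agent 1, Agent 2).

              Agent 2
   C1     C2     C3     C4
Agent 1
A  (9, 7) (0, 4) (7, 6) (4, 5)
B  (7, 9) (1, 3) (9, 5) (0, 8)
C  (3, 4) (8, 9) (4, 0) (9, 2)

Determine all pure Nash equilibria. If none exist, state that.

Agent 1 against C1: payoffs 9, 7, 3 → best response A.
Agent 1 against C2: payoffs 0, 1, 8 → best response C.
Agent 1 against C3: payoffs 7, 9, 4 → best response B.
Agent 1 against C4: payoffs 4, 0, 9 → best response C.
Agent 2 against A: payoffs 7, 4, 6, 5 → best response C1.
Agent 2 against B: payoffs 9, 3, 5, 8 → best response C1.
Agent 2 against C: payoffs 4, 9, 0, 2 → best response C2.
Mutual best responses: (A, C1); (C, C2).

The pure Nash equilibria are (A, C1); (C, C2).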